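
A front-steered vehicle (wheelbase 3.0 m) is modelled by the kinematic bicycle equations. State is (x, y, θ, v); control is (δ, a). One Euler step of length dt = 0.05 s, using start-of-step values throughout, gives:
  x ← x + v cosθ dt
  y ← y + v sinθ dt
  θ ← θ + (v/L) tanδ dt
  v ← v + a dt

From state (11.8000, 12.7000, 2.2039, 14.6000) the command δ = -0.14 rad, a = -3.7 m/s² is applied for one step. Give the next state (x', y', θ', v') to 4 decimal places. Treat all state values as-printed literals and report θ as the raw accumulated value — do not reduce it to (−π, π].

x' = 11.8000 + 14.6000·cos(2.2039)·0.05 = 11.3681
y' = 12.7000 + 14.6000·sin(2.2039)·0.05 = 13.2885
θ' = 2.2039 + (14.6000/3.0)·tan(-0.14)·0.05 = 2.1696
v' = 14.6000 − 3.7000·0.05 = 14.4150

(11.3681, 13.2885, 2.1696, 14.4150)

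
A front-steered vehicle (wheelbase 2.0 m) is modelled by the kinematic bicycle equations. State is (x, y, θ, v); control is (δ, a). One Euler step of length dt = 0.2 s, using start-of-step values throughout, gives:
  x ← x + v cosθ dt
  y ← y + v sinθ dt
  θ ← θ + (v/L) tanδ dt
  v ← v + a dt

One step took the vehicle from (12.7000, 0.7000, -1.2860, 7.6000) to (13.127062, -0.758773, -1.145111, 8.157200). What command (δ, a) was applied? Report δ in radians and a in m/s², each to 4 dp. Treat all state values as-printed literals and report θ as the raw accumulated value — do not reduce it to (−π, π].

a = (v'−v)/dt = (0.557200)/0.2 = 2.7860
Δθ = θ'−θ = 0.140889;  (v·dt/L) = 7.6000·0.2/2.0 = 0.760000
tan δ = Δθ·L/(v·dt) = 0.185380  →  δ = 0.1833

δ = 0.1833, a = 2.7860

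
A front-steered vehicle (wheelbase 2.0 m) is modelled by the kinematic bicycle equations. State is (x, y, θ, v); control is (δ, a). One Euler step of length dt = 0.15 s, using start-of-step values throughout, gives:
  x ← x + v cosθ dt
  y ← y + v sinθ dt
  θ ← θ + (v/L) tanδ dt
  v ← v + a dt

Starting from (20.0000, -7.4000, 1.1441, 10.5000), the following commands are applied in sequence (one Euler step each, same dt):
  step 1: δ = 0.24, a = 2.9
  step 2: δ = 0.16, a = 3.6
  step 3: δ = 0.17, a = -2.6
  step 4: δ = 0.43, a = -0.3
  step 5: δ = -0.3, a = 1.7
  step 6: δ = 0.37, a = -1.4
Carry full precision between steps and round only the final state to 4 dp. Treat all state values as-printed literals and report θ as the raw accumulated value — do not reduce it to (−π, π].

(20.1550, 2.1792, 2.0706, 11.0850)

after step 1 (δ=0.24, a=2.9): (20.651838, -5.966218, 1.336814, 10.935000)
after step 2 (δ=0.16, a=3.6): (21.032135, -4.370663, 1.469166, 11.475000)
after step 3 (δ=0.17, a=-2.6): (21.206766, -2.658295, 1.616898, 11.085000)
after step 4 (δ=0.43, a=-0.3): (21.130137, -0.997311, 1.998184, 11.040000)
after step 5 (δ=-0.3, a=1.7): (20.443734, 0.509734, 1.742054, 11.295000)
after step 6 (δ=0.37, a=-1.4): (20.154998, 2.179200, 2.070622, 11.085000)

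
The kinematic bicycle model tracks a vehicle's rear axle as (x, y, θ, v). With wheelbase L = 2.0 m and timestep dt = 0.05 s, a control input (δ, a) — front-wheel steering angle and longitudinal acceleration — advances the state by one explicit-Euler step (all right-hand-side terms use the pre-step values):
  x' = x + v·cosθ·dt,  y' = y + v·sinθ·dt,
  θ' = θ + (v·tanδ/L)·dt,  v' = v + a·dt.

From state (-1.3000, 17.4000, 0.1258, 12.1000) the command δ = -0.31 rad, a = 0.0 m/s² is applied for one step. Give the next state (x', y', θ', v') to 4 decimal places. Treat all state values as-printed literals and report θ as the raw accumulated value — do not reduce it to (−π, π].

(-0.6998, 17.4759, 0.0289, 12.1000)

x' = -1.3000 + 12.1000·cos(0.1258)·0.05 = -0.6998
y' = 17.4000 + 12.1000·sin(0.1258)·0.05 = 17.4759
θ' = 0.1258 + (12.1000/2.0)·tan(-0.31)·0.05 = 0.0289
v' = 12.1000 + 0.0000·0.05 = 12.1000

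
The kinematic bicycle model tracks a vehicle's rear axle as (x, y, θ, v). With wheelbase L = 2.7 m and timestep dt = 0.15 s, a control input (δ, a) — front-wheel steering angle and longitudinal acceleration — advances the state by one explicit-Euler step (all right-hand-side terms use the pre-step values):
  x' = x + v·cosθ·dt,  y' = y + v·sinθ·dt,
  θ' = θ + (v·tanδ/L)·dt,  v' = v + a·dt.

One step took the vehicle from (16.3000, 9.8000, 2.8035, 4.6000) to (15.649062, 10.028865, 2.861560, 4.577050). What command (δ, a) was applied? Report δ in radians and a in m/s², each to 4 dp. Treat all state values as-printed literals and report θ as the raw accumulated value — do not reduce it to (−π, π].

δ = 0.2234, a = -0.1530

a = (v'−v)/dt = (-0.022950)/0.15 = -0.1530
Δθ = θ'−θ = 0.058060;  (v·dt/L) = 4.6000·0.15/2.7 = 0.255556
tan δ = Δθ·L/(v·dt) = 0.227191  →  δ = 0.2234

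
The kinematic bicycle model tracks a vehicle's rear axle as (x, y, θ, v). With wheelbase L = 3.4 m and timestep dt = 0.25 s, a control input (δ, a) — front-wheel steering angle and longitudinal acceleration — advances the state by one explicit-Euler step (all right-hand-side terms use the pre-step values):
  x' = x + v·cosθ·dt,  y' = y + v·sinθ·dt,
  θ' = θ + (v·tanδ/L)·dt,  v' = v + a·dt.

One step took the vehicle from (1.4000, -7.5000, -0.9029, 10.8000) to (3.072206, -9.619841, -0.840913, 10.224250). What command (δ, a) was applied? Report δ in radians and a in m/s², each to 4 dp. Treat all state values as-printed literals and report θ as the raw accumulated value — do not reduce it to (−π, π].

δ = 0.0779, a = -2.3030

a = (v'−v)/dt = (-0.575750)/0.25 = -2.3030
Δθ = θ'−θ = 0.061987;  (v·dt/L) = 10.8000·0.25/3.4 = 0.794118
tan δ = Δθ·L/(v·dt) = 0.078058  →  δ = 0.0779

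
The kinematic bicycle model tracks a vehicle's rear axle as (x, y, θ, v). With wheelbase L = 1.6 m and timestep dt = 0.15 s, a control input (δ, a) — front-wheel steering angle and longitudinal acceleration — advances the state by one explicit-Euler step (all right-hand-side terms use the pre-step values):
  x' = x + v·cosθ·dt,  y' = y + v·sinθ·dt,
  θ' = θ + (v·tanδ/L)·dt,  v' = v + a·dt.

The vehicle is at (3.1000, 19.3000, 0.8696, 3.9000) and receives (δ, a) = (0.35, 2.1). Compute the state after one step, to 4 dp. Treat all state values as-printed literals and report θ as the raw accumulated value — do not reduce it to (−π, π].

(3.4774, 19.7470, 1.0031, 4.2150)

x' = 3.1000 + 3.9000·cos(0.8696)·0.15 = 3.4774
y' = 19.3000 + 3.9000·sin(0.8696)·0.15 = 19.7470
θ' = 0.8696 + (3.9000/1.6)·tan(0.35)·0.15 = 1.0031
v' = 3.9000 + 2.1000·0.15 = 4.2150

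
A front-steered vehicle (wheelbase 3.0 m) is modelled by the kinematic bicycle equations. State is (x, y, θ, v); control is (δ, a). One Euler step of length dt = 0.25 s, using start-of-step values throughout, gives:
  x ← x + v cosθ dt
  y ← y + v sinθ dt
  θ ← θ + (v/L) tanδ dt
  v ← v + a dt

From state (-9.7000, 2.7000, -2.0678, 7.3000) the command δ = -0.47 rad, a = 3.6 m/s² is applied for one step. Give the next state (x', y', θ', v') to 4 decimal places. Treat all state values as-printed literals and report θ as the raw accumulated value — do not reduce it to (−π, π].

(-10.5701, 1.0958, -2.3768, 8.2000)

x' = -9.7000 + 7.3000·cos(-2.0678)·0.25 = -10.5701
y' = 2.7000 + 7.3000·sin(-2.0678)·0.25 = 1.0958
θ' = -2.0678 + (7.3000/3.0)·tan(-0.47)·0.25 = -2.3768
v' = 7.3000 + 3.6000·0.25 = 8.2000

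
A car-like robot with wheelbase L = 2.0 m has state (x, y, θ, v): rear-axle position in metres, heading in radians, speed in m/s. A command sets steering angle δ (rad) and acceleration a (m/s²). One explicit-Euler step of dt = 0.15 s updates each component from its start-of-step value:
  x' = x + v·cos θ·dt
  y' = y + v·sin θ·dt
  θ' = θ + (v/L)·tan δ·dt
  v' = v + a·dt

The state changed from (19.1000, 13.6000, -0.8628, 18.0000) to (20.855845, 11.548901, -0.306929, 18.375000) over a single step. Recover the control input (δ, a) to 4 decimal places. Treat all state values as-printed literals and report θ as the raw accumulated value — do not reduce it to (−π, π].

δ = 0.3906, a = 2.5000

a = (v'−v)/dt = (0.375000)/0.15 = 2.5000
Δθ = θ'−θ = 0.555871;  (v·dt/L) = 18.0000·0.15/2.0 = 1.350000
tan δ = Δθ·L/(v·dt) = 0.411756  →  δ = 0.3906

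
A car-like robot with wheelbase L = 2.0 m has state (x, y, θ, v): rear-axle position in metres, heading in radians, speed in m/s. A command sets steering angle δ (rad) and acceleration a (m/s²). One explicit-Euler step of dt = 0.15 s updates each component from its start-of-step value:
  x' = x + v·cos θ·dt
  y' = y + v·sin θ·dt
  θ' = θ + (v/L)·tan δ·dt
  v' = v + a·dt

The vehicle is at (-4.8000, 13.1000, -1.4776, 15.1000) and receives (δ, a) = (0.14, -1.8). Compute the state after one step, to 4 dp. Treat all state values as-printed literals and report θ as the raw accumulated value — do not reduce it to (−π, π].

x' = -4.8000 + 15.1000·cos(-1.4776)·0.15 = -4.5892
y' = 13.1000 + 15.1000·sin(-1.4776)·0.15 = 10.8448
θ' = -1.4776 + (15.1000/2.0)·tan(0.14)·0.15 = -1.3180
v' = 15.1000 − 1.8000·0.15 = 14.8300

(-4.5892, 10.8448, -1.3180, 14.8300)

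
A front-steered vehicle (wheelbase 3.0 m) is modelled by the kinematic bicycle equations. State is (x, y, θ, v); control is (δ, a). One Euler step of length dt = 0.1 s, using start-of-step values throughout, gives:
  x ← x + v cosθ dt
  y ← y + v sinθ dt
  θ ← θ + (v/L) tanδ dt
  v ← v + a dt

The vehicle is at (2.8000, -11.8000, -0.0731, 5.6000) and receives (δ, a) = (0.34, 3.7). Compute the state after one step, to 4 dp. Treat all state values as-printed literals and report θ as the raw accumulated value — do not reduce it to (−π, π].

(3.3585, -11.8409, -0.0071, 5.9700)

x' = 2.8000 + 5.6000·cos(-0.0731)·0.1 = 3.3585
y' = -11.8000 + 5.6000·sin(-0.0731)·0.1 = -11.8409
θ' = -0.0731 + (5.6000/3.0)·tan(0.34)·0.1 = -0.0071
v' = 5.6000 + 3.7000·0.1 = 5.9700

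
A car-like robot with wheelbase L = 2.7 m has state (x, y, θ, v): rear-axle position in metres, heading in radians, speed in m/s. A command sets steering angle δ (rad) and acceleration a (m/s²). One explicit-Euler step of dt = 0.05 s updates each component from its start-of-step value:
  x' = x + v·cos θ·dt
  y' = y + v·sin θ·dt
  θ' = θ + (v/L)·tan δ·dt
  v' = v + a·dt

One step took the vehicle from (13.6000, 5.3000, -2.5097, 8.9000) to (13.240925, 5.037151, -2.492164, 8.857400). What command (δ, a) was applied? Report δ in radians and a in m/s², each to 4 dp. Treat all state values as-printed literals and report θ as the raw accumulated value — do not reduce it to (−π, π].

a = (v'−v)/dt = (-0.042600)/0.05 = -0.8520
Δθ = θ'−θ = 0.017536;  (v·dt/L) = 8.9000·0.05/2.7 = 0.164815
tan δ = Δθ·L/(v·dt) = 0.106398  →  δ = 0.1060

δ = 0.1060, a = -0.8520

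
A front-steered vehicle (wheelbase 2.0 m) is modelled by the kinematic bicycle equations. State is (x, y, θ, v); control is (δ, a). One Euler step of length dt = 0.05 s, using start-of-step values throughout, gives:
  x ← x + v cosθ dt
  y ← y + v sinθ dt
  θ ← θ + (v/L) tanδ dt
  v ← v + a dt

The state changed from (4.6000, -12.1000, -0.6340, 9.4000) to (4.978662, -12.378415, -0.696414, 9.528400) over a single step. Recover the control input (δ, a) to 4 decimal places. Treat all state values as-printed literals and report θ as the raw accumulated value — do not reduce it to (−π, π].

δ = -0.2596, a = 2.5680

a = (v'−v)/dt = (0.128400)/0.05 = 2.5680
Δθ = θ'−θ = -0.062414;  (v·dt/L) = 9.4000·0.05/2.0 = 0.235000
tan δ = Δθ·L/(v·dt) = -0.265591  →  δ = -0.2596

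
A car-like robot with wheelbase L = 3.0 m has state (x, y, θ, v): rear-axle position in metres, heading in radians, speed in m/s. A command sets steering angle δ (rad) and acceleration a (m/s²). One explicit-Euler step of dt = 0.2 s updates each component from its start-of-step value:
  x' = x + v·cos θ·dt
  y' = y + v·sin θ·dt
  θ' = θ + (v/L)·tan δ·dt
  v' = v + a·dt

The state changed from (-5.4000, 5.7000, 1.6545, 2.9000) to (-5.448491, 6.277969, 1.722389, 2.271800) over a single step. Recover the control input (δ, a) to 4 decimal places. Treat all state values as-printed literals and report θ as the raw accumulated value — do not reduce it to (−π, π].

δ = 0.3377, a = -3.1410

a = (v'−v)/dt = (-0.628200)/0.2 = -3.1410
Δθ = θ'−θ = 0.067889;  (v·dt/L) = 2.9000·0.2/3.0 = 0.193333
tan δ = Δθ·L/(v·dt) = 0.351150  →  δ = 0.3377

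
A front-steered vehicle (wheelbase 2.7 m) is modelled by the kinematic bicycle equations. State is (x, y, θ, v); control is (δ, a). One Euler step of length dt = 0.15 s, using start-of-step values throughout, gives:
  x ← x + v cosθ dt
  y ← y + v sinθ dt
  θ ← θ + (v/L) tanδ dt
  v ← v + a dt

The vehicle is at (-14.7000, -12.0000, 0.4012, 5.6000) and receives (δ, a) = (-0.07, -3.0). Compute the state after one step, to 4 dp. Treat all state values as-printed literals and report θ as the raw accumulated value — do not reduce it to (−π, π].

(-13.9267, -11.6720, 0.3794, 5.1500)

x' = -14.7000 + 5.6000·cos(0.4012)·0.15 = -13.9267
y' = -12.0000 + 5.6000·sin(0.4012)·0.15 = -11.6720
θ' = 0.4012 + (5.6000/2.7)·tan(-0.07)·0.15 = 0.3794
v' = 5.6000 − 3.0000·0.15 = 5.1500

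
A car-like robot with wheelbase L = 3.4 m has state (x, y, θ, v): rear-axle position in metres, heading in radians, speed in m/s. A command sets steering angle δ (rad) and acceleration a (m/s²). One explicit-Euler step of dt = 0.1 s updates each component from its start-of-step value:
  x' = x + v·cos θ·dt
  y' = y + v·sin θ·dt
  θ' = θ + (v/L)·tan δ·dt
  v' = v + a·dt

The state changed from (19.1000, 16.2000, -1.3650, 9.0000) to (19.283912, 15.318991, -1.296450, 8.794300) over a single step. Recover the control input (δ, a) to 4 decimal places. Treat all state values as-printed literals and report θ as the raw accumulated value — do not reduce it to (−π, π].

δ = 0.2534, a = -2.0570

a = (v'−v)/dt = (-0.205700)/0.1 = -2.0570
Δθ = θ'−θ = 0.068550;  (v·dt/L) = 9.0000·0.1/3.4 = 0.264706
tan δ = Δθ·L/(v·dt) = 0.258967  →  δ = 0.2534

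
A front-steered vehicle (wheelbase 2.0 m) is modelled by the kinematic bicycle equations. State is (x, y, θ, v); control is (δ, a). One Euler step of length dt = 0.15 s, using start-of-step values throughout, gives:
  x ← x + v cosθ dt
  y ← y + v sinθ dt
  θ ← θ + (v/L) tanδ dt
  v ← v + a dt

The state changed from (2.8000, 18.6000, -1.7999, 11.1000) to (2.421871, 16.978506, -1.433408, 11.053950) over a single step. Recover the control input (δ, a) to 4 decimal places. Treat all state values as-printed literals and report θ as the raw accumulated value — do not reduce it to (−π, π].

δ = 0.4147, a = -0.3070

a = (v'−v)/dt = (-0.046050)/0.15 = -0.3070
Δθ = θ'−θ = 0.366492;  (v·dt/L) = 11.1000·0.15/2.0 = 0.832500
tan δ = Δθ·L/(v·dt) = 0.440231  →  δ = 0.4147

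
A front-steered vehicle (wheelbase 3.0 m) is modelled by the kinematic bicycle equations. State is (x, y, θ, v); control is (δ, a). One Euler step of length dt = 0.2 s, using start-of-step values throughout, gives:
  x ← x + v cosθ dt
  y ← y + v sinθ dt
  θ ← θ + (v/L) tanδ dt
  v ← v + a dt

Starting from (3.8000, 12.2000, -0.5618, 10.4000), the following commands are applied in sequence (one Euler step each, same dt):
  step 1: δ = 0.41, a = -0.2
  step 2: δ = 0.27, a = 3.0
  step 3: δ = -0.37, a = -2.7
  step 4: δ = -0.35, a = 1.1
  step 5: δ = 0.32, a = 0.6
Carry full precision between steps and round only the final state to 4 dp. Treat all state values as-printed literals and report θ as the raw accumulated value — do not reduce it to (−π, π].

(13.4536, 8.4741, -0.3712, 10.7600)

after step 1 (δ=0.41, a=-0.2): (5.560299, 11.091962, -0.260456, 10.360000)
after step 2 (δ=0.27, a=3.0): (7.562416, 10.558379, -0.069308, 10.960000)
after step 3 (δ=-0.37, a=-2.7): (9.749153, 10.406577, -0.352707, 10.420000)
after step 4 (δ=-0.35, a=1.1): (11.704865, 9.686682, -0.606280, 10.640000)
after step 5 (δ=0.32, a=0.6): (13.453599, 8.474117, -0.371214, 10.760000)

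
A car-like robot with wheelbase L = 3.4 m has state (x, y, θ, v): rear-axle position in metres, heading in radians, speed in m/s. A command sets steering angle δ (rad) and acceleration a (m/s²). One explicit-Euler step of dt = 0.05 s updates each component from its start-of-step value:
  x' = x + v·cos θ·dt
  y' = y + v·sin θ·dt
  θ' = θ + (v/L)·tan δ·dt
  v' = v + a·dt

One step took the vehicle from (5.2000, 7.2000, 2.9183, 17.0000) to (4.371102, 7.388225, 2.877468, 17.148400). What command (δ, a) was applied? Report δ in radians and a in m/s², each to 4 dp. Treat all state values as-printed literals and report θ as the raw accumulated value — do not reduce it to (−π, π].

a = (v'−v)/dt = (0.148400)/0.05 = 2.9680
Δθ = θ'−θ = -0.040832;  (v·dt/L) = 17.0000·0.05/3.4 = 0.250000
tan δ = Δθ·L/(v·dt) = -0.163328  →  δ = -0.1619

δ = -0.1619, a = 2.9680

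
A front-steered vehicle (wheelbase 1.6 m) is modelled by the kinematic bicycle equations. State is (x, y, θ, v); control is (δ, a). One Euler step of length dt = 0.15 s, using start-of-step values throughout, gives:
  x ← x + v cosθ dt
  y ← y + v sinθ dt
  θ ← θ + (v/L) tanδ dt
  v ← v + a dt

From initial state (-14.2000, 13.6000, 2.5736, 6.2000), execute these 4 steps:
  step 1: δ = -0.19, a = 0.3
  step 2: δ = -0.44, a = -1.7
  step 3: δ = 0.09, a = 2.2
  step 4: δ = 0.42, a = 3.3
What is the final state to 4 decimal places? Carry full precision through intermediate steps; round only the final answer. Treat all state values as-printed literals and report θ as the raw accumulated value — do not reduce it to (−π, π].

(-16.8169, 16.1682, 2.5015, 6.8150)

after step 1 (δ=-0.19, a=0.3): (-14.983974, 14.100285, 2.461814, 6.245000)
after step 2 (δ=-0.44, a=-1.7): (-15.712495, 14.689146, 2.186187, 5.990000)
after step 3 (δ=0.09, a=2.2): (-16.231179, 15.422814, 2.236864, 6.320000)
after step 4 (δ=0.42, a=3.3): (-16.816948, 16.168186, 2.501459, 6.815000)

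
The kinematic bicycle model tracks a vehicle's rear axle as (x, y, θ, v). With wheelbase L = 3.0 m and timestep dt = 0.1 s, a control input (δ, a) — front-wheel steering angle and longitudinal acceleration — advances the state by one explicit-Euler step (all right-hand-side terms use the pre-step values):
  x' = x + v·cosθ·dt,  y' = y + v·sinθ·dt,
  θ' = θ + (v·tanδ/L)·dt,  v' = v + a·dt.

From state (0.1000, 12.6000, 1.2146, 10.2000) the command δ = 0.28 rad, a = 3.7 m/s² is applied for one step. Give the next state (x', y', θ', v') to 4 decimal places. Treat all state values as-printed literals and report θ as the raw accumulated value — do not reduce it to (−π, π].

(0.4557, 13.5560, 1.3124, 10.5700)

x' = 0.1000 + 10.2000·cos(1.2146)·0.1 = 0.4557
y' = 12.6000 + 10.2000·sin(1.2146)·0.1 = 13.5560
θ' = 1.2146 + (10.2000/3.0)·tan(0.28)·0.1 = 1.3124
v' = 10.2000 + 3.7000·0.1 = 10.5700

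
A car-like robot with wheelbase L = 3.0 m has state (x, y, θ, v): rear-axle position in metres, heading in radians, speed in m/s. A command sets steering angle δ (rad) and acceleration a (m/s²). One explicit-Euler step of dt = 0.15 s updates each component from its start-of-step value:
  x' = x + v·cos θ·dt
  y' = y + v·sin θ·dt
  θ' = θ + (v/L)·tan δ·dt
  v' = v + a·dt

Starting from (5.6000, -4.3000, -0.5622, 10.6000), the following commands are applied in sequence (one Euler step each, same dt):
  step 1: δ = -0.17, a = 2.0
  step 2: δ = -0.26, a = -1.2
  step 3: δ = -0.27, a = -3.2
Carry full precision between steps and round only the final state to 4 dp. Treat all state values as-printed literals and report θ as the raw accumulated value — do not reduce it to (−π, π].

(9.3661, -7.2926, -0.9465, 10.2400)

after step 1 (δ=-0.17, a=2.0): (6.945274, -5.147548, -0.653178, 10.900000)
after step 2 (δ=-0.26, a=-1.2): (8.243720, -6.141159, -0.798160, 10.720000)
after step 3 (δ=-0.27, a=-3.2): (9.366145, -7.292604, -0.946502, 10.240000)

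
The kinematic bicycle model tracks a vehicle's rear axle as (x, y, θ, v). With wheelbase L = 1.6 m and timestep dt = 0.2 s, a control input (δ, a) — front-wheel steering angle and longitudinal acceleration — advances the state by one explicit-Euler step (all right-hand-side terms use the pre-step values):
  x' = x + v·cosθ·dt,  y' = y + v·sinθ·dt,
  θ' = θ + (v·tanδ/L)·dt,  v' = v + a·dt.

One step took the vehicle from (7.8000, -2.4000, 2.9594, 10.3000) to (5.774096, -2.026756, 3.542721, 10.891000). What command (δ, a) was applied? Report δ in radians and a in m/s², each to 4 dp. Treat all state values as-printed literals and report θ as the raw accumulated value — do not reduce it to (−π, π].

δ = 0.4254, a = 2.9550

a = (v'−v)/dt = (0.591000)/0.2 = 2.9550
Δθ = θ'−θ = 0.583321;  (v·dt/L) = 10.3000·0.2/1.6 = 1.287500
tan δ = Δθ·L/(v·dt) = 0.453065  →  δ = 0.4254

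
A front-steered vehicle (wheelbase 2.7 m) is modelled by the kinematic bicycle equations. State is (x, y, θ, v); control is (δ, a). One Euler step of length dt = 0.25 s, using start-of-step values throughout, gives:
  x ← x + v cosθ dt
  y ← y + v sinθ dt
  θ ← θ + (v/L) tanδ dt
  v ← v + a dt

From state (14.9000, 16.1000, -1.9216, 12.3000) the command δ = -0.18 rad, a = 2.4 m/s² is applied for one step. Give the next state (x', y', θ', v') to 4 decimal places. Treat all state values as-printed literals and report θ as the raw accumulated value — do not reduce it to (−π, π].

(13.8433, 13.2123, -2.1288, 12.9000)

x' = 14.9000 + 12.3000·cos(-1.9216)·0.25 = 13.8433
y' = 16.1000 + 12.3000·sin(-1.9216)·0.25 = 13.2123
θ' = -1.9216 + (12.3000/2.7)·tan(-0.18)·0.25 = -2.1288
v' = 12.3000 + 2.4000·0.25 = 12.9000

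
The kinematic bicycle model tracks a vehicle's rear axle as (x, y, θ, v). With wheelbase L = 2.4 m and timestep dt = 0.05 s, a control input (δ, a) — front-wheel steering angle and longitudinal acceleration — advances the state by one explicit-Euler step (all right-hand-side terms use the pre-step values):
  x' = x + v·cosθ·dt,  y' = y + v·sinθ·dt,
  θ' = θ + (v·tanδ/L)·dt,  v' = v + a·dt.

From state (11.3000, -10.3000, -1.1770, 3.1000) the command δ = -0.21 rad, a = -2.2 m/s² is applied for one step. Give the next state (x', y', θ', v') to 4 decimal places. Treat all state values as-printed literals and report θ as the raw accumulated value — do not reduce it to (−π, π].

(11.3595, -10.4431, -1.1908, 2.9900)

x' = 11.3000 + 3.1000·cos(-1.1770)·0.05 = 11.3595
y' = -10.3000 + 3.1000·sin(-1.1770)·0.05 = -10.4431
θ' = -1.1770 + (3.1000/2.4)·tan(-0.21)·0.05 = -1.1908
v' = 3.1000 − 2.2000·0.05 = 2.9900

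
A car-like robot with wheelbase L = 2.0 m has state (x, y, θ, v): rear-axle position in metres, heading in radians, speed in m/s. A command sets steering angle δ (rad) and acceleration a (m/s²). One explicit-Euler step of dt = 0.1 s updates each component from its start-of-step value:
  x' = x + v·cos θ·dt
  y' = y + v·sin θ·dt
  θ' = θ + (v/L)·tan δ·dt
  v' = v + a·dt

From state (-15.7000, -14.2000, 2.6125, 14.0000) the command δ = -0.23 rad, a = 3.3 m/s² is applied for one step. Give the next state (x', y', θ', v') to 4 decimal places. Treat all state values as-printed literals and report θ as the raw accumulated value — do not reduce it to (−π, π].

x' = -15.7000 + 14.0000·cos(2.6125)·0.1 = -16.9086
y' = -14.2000 + 14.0000·sin(2.6125)·0.1 = -13.4933
θ' = 2.6125 + (14.0000/2.0)·tan(-0.23)·0.1 = 2.4486
v' = 14.0000 + 3.3000·0.1 = 14.3300

(-16.9086, -13.4933, 2.4486, 14.3300)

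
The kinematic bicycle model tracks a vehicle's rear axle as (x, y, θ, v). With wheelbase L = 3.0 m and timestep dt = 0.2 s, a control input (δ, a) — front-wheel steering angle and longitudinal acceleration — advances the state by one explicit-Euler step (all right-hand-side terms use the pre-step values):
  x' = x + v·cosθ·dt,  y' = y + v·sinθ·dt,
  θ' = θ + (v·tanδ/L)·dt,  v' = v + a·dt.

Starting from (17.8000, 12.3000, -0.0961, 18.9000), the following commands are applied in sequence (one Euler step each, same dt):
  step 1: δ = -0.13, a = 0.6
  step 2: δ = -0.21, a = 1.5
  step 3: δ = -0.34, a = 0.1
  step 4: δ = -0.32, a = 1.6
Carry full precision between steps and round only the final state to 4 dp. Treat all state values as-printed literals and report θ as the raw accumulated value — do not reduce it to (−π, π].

after step 1 (δ=-0.13, a=0.6): (21.562559, 11.937301, -0.260829, 19.020000)
after step 2 (δ=-0.21, a=1.5): (25.237894, 10.956319, -0.531094, 19.320000)
after step 3 (δ=-0.34, a=0.1): (28.569643, 8.999293, -0.986707, 19.340000)
after step 4 (δ=-0.32, a=1.6): (30.702613, 5.772552, -1.413978, 19.660000)

(30.7026, 5.7726, -1.4140, 19.6600)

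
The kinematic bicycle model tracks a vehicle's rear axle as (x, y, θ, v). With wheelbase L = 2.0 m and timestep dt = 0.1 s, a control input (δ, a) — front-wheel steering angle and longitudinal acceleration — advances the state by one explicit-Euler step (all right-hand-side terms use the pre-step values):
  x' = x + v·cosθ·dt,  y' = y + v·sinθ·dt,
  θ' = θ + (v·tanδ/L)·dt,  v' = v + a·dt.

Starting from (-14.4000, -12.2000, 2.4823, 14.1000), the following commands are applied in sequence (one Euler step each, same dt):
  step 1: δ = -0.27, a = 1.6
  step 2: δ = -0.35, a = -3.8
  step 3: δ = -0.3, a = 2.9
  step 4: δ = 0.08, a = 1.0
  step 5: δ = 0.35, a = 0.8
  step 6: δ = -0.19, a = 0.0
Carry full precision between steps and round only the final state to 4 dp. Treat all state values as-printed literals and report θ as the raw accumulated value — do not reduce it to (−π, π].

after step 1 (δ=-0.27, a=1.6): (-15.514500, -11.336293, 2.287186, 14.260000)
after step 2 (δ=-0.35, a=-3.8): (-16.450906, -10.260830, 2.026920, 13.880000)
after step 3 (δ=-0.3, a=2.9): (-17.062280, -9.014730, 1.812241, 14.170000)
after step 4 (δ=0.08, a=1.0): (-17.401093, -7.638832, 1.869042, 14.270000)
after step 5 (δ=0.35, a=0.8): (-17.820408, -6.274829, 2.129490, 14.350000)
after step 6 (δ=-0.19, a=0.0): (-18.581071, -5.058024, 1.991500, 14.350000)

(-18.5811, -5.0580, 1.9915, 14.3500)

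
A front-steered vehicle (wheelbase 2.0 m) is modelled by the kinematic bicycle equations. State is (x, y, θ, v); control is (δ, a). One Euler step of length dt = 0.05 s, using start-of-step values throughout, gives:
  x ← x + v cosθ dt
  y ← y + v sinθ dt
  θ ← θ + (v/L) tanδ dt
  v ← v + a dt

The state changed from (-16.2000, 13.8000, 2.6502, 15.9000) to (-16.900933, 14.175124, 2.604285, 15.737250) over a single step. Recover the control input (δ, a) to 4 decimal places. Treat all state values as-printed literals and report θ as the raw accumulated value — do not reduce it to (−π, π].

δ = -0.1150, a = -3.2550

a = (v'−v)/dt = (-0.162750)/0.05 = -3.2550
Δθ = θ'−θ = -0.045915;  (v·dt/L) = 15.9000·0.05/2.0 = 0.397500
tan δ = Δθ·L/(v·dt) = -0.115509  →  δ = -0.1150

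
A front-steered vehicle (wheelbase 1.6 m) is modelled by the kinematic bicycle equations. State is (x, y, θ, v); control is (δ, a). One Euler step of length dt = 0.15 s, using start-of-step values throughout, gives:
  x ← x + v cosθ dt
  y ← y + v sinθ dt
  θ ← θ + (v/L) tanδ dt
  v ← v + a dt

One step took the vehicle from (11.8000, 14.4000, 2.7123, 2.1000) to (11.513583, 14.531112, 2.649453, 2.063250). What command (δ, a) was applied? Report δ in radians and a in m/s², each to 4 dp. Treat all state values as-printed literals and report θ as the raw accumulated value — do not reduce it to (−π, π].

δ = -0.3090, a = -0.2450

a = (v'−v)/dt = (-0.036750)/0.15 = -0.2450
Δθ = θ'−θ = -0.062847;  (v·dt/L) = 2.1000·0.15/1.6 = 0.196875
tan δ = Δθ·L/(v·dt) = -0.319223  →  δ = -0.3090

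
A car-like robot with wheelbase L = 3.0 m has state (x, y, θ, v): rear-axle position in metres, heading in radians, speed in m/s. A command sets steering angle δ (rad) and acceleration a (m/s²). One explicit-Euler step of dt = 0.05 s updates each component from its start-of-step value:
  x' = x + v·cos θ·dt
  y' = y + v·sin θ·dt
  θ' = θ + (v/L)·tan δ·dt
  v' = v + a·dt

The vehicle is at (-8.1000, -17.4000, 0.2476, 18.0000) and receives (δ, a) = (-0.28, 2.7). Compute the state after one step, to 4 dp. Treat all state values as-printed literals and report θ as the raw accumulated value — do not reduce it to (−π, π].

(-7.2274, -17.1794, 0.1613, 18.1350)

x' = -8.1000 + 18.0000·cos(0.2476)·0.05 = -7.2274
y' = -17.4000 + 18.0000·sin(0.2476)·0.05 = -17.1794
θ' = 0.2476 + (18.0000/3.0)·tan(-0.28)·0.05 = 0.1613
v' = 18.0000 + 2.7000·0.05 = 18.1350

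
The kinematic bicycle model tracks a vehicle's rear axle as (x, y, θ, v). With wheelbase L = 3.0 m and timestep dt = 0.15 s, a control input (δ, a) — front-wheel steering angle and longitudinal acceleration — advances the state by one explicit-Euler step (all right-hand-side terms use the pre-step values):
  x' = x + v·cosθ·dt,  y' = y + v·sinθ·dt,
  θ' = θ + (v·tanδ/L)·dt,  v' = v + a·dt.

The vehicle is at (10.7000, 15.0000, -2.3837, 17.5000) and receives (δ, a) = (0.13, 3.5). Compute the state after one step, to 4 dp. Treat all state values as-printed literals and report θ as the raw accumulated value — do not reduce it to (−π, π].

(8.7935, 13.1956, -2.2693, 18.0250)

x' = 10.7000 + 17.5000·cos(-2.3837)·0.15 = 8.7935
y' = 15.0000 + 17.5000·sin(-2.3837)·0.15 = 13.1956
θ' = -2.3837 + (17.5000/3.0)·tan(0.13)·0.15 = -2.2693
v' = 17.5000 + 3.5000·0.15 = 18.0250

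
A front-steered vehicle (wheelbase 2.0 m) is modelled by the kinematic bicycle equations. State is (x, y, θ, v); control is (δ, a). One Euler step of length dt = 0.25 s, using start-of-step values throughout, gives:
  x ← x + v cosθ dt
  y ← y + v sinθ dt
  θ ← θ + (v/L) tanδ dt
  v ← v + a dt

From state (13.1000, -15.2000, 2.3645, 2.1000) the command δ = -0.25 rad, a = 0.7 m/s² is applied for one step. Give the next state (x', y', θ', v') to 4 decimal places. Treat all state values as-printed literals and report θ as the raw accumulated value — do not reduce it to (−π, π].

x' = 13.1000 + 2.1000·cos(2.3645)·0.25 = 12.7257
y' = -15.2000 + 2.1000·sin(2.3645)·0.25 = -14.8319
θ' = 2.3645 + (2.1000/2.0)·tan(-0.25)·0.25 = 2.2975
v' = 2.1000 + 0.7000·0.25 = 2.2750

(12.7257, -14.8319, 2.2975, 2.2750)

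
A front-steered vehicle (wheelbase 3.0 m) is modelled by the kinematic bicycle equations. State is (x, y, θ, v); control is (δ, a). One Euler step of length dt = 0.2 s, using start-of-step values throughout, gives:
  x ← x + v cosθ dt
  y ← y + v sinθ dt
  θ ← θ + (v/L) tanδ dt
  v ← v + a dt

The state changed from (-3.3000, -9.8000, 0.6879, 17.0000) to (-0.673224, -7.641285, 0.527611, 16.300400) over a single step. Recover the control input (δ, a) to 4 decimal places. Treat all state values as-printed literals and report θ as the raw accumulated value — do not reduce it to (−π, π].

δ = -0.1405, a = -3.4980

a = (v'−v)/dt = (-0.699600)/0.2 = -3.4980
Δθ = θ'−θ = -0.160289;  (v·dt/L) = 17.0000·0.2/3.0 = 1.133333
tan δ = Δθ·L/(v·dt) = -0.141431  →  δ = -0.1405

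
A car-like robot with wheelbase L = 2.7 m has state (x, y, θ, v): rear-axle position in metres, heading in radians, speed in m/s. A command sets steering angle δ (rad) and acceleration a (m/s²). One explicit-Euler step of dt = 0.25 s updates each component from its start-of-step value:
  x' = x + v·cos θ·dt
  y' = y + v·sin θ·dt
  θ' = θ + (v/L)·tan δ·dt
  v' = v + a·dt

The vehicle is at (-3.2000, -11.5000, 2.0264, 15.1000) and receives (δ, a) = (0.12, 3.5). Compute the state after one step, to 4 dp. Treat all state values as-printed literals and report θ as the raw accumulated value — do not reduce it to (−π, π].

x' = -3.2000 + 15.1000·cos(2.0264)·0.25 = -4.8610
y' = -11.5000 + 15.1000·sin(2.0264)·0.25 = -8.1101
θ' = 2.0264 + (15.1000/2.7)·tan(0.12)·0.25 = 2.1950
v' = 15.1000 + 3.5000·0.25 = 15.9750

(-4.8610, -8.1101, 2.1950, 15.9750)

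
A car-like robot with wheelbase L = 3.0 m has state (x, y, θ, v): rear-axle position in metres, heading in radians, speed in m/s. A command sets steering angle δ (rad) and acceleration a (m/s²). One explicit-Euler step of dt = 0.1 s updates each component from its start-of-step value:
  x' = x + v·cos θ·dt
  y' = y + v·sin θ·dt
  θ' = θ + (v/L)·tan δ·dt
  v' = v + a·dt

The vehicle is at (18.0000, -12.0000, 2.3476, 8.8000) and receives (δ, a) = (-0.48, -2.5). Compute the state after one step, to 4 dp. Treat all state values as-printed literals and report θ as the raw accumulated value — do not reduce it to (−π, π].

(17.3831, -11.3724, 2.1949, 8.5500)

x' = 18.0000 + 8.8000·cos(2.3476)·0.1 = 17.3831
y' = -12.0000 + 8.8000·sin(2.3476)·0.1 = -11.3724
θ' = 2.3476 + (8.8000/3.0)·tan(-0.48)·0.1 = 2.1949
v' = 8.8000 − 2.5000·0.1 = 8.5500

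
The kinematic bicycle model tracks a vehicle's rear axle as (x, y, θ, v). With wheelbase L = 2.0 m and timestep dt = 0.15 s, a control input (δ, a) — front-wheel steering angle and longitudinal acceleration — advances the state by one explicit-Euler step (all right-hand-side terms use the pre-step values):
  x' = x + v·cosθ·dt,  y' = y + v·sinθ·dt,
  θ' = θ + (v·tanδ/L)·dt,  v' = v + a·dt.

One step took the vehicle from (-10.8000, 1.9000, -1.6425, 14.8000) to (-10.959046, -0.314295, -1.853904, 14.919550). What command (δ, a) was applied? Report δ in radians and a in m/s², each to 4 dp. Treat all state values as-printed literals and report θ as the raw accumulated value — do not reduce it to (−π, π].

a = (v'−v)/dt = (0.119550)/0.15 = 0.7970
Δθ = θ'−θ = -0.211404;  (v·dt/L) = 14.8000·0.15/2.0 = 1.110000
tan δ = Δθ·L/(v·dt) = -0.190454  →  δ = -0.1882

δ = -0.1882, a = 0.7970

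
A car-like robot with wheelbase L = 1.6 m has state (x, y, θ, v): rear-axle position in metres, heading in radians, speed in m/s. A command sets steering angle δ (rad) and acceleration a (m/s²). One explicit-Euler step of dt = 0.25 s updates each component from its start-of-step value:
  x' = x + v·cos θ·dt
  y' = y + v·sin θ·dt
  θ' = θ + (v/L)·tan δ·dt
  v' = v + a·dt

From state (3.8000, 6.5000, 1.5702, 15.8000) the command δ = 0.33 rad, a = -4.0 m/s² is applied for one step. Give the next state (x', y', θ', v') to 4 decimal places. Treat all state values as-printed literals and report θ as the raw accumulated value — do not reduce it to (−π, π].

(3.8024, 10.4500, 2.4158, 14.8000)

x' = 3.8000 + 15.8000·cos(1.5702)·0.25 = 3.8024
y' = 6.5000 + 15.8000·sin(1.5702)·0.25 = 10.4500
θ' = 1.5702 + (15.8000/1.6)·tan(0.33)·0.25 = 2.4158
v' = 15.8000 − 4.0000·0.25 = 14.8000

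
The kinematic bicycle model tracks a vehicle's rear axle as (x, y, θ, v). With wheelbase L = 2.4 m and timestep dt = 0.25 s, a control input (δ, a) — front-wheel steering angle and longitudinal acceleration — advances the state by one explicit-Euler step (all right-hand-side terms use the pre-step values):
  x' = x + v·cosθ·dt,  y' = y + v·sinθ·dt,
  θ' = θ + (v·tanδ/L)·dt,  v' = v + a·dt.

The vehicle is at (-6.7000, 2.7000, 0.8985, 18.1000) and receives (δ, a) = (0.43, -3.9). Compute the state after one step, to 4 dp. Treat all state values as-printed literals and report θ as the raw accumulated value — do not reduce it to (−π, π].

x' = -6.7000 + 18.1000·cos(0.8985)·0.25 = -3.8819
y' = 2.7000 + 18.1000·sin(0.8985)·0.25 = 6.2403
θ' = 0.8985 + (18.1000/2.4)·tan(0.43)·0.25 = 1.7632
v' = 18.1000 − 3.9000·0.25 = 17.1250

(-3.8819, 6.2403, 1.7632, 17.1250)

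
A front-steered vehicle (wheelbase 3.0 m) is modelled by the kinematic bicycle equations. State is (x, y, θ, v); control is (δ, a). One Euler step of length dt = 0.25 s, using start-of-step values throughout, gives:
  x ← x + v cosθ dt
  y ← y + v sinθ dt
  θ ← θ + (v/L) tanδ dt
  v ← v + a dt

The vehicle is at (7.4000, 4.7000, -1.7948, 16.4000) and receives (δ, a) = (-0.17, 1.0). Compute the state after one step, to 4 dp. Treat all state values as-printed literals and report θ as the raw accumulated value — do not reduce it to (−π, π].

x' = 7.4000 + 16.4000·cos(-1.7948)·0.25 = 6.4892
y' = 4.7000 + 16.4000·sin(-1.7948)·0.25 = 0.7024
θ' = -1.7948 + (16.4000/3.0)·tan(-0.17)·0.25 = -2.0294
v' = 16.4000 + 1.0000·0.25 = 16.6500

(6.4892, 0.7024, -2.0294, 16.6500)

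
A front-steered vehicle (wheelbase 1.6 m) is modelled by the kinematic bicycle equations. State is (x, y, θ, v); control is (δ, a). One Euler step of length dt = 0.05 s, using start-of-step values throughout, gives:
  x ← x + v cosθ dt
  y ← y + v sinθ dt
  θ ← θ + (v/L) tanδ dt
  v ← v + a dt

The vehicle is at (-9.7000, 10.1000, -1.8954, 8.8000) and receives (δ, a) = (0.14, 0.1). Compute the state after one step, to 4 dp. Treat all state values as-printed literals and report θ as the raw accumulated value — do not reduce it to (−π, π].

x' = -9.7000 + 8.8000·cos(-1.8954)·0.05 = -9.8403
y' = 10.1000 + 8.8000·sin(-1.8954)·0.05 = 9.6830
θ' = -1.8954 + (8.8000/1.6)·tan(0.14)·0.05 = -1.8566
v' = 8.8000 + 0.1000·0.05 = 8.8050

(-9.8403, 9.6830, -1.8566, 8.8050)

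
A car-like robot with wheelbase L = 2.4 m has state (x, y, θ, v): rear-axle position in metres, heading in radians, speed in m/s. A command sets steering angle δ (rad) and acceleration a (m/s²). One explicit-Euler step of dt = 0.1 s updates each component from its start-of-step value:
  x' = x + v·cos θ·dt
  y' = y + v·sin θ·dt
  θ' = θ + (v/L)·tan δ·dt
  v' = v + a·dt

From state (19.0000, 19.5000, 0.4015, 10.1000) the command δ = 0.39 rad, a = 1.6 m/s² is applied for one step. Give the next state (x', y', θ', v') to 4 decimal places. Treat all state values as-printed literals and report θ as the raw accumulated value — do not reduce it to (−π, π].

x' = 19.0000 + 10.1000·cos(0.4015)·0.1 = 19.9297
y' = 19.5000 + 10.1000·sin(0.4015)·0.1 = 19.8947
θ' = 0.4015 + (10.1000/2.4)·tan(0.39)·0.1 = 0.5745
v' = 10.1000 + 1.6000·0.1 = 10.2600

(19.9297, 19.8947, 0.5745, 10.2600)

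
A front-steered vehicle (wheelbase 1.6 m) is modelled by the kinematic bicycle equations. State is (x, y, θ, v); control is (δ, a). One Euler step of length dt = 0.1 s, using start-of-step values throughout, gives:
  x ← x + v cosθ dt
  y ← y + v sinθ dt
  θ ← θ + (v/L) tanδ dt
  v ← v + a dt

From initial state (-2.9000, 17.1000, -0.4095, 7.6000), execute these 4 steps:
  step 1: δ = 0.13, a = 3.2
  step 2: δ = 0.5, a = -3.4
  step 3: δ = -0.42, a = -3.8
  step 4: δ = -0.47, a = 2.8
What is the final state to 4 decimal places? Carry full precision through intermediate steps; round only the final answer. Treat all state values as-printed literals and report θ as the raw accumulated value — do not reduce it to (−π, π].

(-0.0122, 16.2646, -0.5171, 7.4800)

after step 1 (δ=0.13, a=3.2): (-2.202837, 16.797405, -0.347400, 7.920000)
after step 2 (δ=0.5, a=-3.4): (-1.458150, 16.527766, -0.076980, 7.580000)
after step 3 (δ=-0.42, a=-3.8): (-0.702395, 16.469473, -0.288544, 7.200000)
after step 4 (δ=-0.47, a=2.8): (-0.012160, 16.264592, -0.517128, 7.480000)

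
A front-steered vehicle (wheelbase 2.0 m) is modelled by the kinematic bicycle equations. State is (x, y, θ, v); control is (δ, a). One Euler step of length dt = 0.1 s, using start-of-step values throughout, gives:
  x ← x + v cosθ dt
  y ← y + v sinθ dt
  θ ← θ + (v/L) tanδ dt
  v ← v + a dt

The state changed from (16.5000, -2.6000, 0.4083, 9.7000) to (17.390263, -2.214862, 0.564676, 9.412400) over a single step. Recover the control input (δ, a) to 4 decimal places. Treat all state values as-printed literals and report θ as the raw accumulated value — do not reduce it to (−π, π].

a = (v'−v)/dt = (-0.287600)/0.1 = -2.8760
Δθ = θ'−θ = 0.156376;  (v·dt/L) = 9.7000·0.1/2.0 = 0.485000
tan δ = Δθ·L/(v·dt) = 0.322425  →  δ = 0.3119

δ = 0.3119, a = -2.8760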